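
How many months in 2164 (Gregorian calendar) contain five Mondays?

A month of length L has five Mondays iff its first Monday is on day ≤ L−28 (so day 1–3 in a 31-day month, 1–2 in a 30-day month, day 1 in a leap February).
Checking each month of 2164: Jan starts Sun (31d) ✓; Feb starts Wed (29d); Mar starts Thu (31d); Apr starts Sun (30d) ✓; May starts Tue (31d); Jun starts Fri (30d); Jul starts Sun (31d) ✓; Aug starts Wed (31d); Sep starts Sat (30d); Oct starts Mon (31d) ✓; Nov starts Thu (30d); Dec starts Sat (31d) ✓.
Five-Monday months: January, April, July, October, December → 5.

5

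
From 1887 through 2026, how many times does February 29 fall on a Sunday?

4

Leap years in 1887–2026: 34 of them.
Feb 29 weekday advances by 5 (mod 7) from one leap year to the next four years later (or differs when a century non-leap intervenes).
Leap-day weekdays: 1888:Wed 1892:Mon 1896:Sat 1904:Mon 1908:Sat 1912:Thu 1916:Tue 1920:Sun✓ 1924:Fri 1928:Wed 1932:Mon 1936:Sat 1940:Thu …(8 more)… 1976:Sun✓ 1980:Fri 1984:Wed 1988:Mon 1992:Sat 1996:Thu 2000:Tue 2004:Sun✓ 2008:Fri 2012:Wed 2016:Mon 2020:Sat 2024:Thu
Sunday: 1920, 1948, 1976, 2004 → 4.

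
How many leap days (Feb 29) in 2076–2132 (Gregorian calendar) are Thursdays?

2

Leap years in 2076–2132: 14 of them.
Feb 29 weekday advances by 5 (mod 7) from one leap year to the next four years later (or differs when a century non-leap intervenes).
Leap-day weekdays: 2076:Sat 2080:Thu✓ 2084:Tue 2088:Sun 2092:Fri 2096:Wed 2104:Fri 2108:Wed 2112:Mon 2116:Sat 2120:Thu✓ 2124:Tue 2128:Sun 2132:Fri
Thursday: 2080, 2120 → 2.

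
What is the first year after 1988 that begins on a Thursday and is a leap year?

Jan 1 advances by 2 weekdays after a leap year and by 1 after a common year.
1988: Jan 1 is Friday (leap).
1989: Sunday
1990: Monday
1991: Tuesday
1992: Wednesday (leap)
1993: Friday
1994: Saturday
1995: Sunday
1996: Monday (leap)
1997: Wednesday
1998: Thursday
1999: Friday
2000: Saturday (leap)
2001: Monday
2002: Tuesday
2003: Wednesday
2004: Thursday (leap)
2004 begins on a Thursday and is a leap year.

2004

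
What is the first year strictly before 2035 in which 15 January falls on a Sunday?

From one year to the next, a fixed date's weekday advances by 1, or by 2 when a Feb 29 lies between the two dates.
2035: January 15 is Monday.
2034: Sunday (−1)
15 January falls on a Sunday in 2034.

2034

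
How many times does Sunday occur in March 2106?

4

March 2106 has 31 days and begins on Monday.
The first Sunday is March 7.
Sundays fall on 7, 14, 21, 28 — that's 4.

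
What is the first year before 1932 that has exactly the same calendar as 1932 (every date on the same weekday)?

1904

Two years share a calendar iff Jan 1 falls on the same weekday and both are leap or both are common. 1932: Jan 1 is Friday, leap year.
1931: Jan 1 Thursday, common
1930: Jan 1 Wednesday, common
1929: Jan 1 Tuesday, common
1928: Jan 1 Sunday, leap
1927: Jan 1 Saturday, common
1926: Jan 1 Friday, common
1925: Jan 1 Thursday, common
1924: Jan 1 Tuesday, leap
1923: Jan 1 Monday, common
1922: Jan 1 Sunday, common
1921: Jan 1 Saturday, common
1920: Jan 1 Thursday, leap
1919: Jan 1 Wednesday, common
1918: Jan 1 Tuesday, common
1917: Jan 1 Monday, common
1916: Jan 1 Saturday, leap
1915: Jan 1 Friday, common
1914: Jan 1 Thursday, common
1913: Jan 1 Wednesday, common
1912: Jan 1 Monday, leap
1911: Jan 1 Sunday, common
1910: Jan 1 Saturday, common
1909: Jan 1 Friday, common
1908: Jan 1 Wednesday, leap
1907: Jan 1 Tuesday, common
1906: Jan 1 Monday, common
1905: Jan 1 Sunday, common
1904: Jan 1 Friday, leap
1904 matches on both conditions.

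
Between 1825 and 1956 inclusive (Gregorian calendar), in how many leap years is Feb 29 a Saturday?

Leap years in 1825–1956: 32 of them.
Feb 29 weekday advances by 5 (mod 7) from one leap year to the next four years later (or differs when a century non-leap intervenes).
Leap-day weekdays: 1828:Fri 1832:Wed 1836:Mon 1840:Sat✓ 1844:Thu 1848:Tue 1852:Sun 1856:Fri 1860:Wed 1864:Mon 1868:Sat✓ 1872:Thu 1876:Tue …(6 more)… 1908:Sat✓ 1912:Thu 1916:Tue 1920:Sun 1924:Fri 1928:Wed 1932:Mon 1936:Sat✓ 1940:Thu 1944:Tue 1948:Sun 1952:Fri 1956:Wed
Saturday: 1840, 1868, 1896, 1908, 1936 → 5.

5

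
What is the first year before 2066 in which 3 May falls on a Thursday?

2063

From one year to the next, a fixed date's weekday advances by 1, or by 2 when a Feb 29 lies between the two dates.
2066: May 3 is Monday.
2065: Sunday (−1)
2064: Saturday (−1)
2063: Thursday (−2)
3 May falls on a Thursday in 2063.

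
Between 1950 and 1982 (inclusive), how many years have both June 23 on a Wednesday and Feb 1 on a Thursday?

Check each year's weekday for June 23 and Feb 1:
  1950: Fri/Wed  1951: Sat/Thu  1952: Mon/Fri  1953: Tue/Sun  1954: Wed/Mon  1955: Thu/Tue  1956: Sat/Wed  1957: Sun/Fri  1958: Mon/Sat  1959: Tue/Sun  1960: Thu/Mon  1961: Fri/Wed  1962: Sat/Thu  1963: Sun/Fri  …(5 more)…  1969: Mon/Sat  1970: Tue/Sun  1971: Wed/Mon  1972: Fri/Tue  1973: Sat/Thu  1974: Sun/Fri  1975: Mon/Sat  1976: Wed/Sun  1977: Thu/Tue  1978: Fri/Wed  1979: Sat/Thu  1980: Mon/Fri  1981: Tue/Sun  1982: Wed/Mon
Both conditions hold in: no year — 0.

0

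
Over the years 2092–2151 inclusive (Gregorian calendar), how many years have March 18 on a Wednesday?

Track March 18's weekday year by year (advancing +1, or +2 across a Feb 29):
  2092: Tue  2093: Wed (+1) ✓  2094: Thu (+1)  2095: Fri (+1)  2096: Sun (+2)
  2097: Mon (+1)  2098: Tue (+1)  2099: Wed (+1) ✓  2100: Thu (+1)  2101: Fri (+1)
  2102: Sat (+1)  2103: Sun (+1)  2104: Tue (+2)  2105: Wed (+1) ✓  … (32 more years) …
  2138: Tue (+1)  2139: Wed (+1) ✓  2140: Fri (+2)  2141: Sat (+1)  2142: Sun (+1)
  2143: Mon (+1)  2144: Wed (+2) ✓  2145: Thu (+1)  2146: Fri (+1)  2147: Sat (+1)
  2148: Mon (+2)  2149: Tue (+1)  2150: Wed (+1) ✓  2151: Thu (+1)
Wednesday years: 2093, 2099, 2105, 2111, 2116, 2122, 2133, 2139, 2144, 2150 — 10 in total.

10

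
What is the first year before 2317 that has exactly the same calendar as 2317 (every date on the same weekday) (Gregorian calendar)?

Two years share a calendar iff Jan 1 falls on the same weekday and both are leap or both are common. 2317: Jan 1 is Monday, common year.
2316: Jan 1 Saturday, leap
2315: Jan 1 Friday, common
2314: Jan 1 Thursday, common
2313: Jan 1 Wednesday, common
2312: Jan 1 Monday, leap
2311: Jan 1 Sunday, common
2310: Jan 1 Saturday, common
2309: Jan 1 Friday, common
2308: Jan 1 Wednesday, leap
2307: Jan 1 Tuesday, common
2306: Jan 1 Monday, common
2306 matches on both conditions.

2306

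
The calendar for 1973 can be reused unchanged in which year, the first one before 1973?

1962

Two years share a calendar iff Jan 1 falls on the same weekday and both are leap or both are common. 1973: Jan 1 is Monday, common year.
1972: Jan 1 Saturday, leap
1971: Jan 1 Friday, common
1970: Jan 1 Thursday, common
1969: Jan 1 Wednesday, common
1968: Jan 1 Monday, leap
1967: Jan 1 Sunday, common
1966: Jan 1 Saturday, common
1965: Jan 1 Friday, common
1964: Jan 1 Wednesday, leap
1963: Jan 1 Tuesday, common
1962: Jan 1 Monday, common
1962 matches on both conditions.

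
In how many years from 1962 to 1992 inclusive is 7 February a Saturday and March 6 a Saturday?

Check each year's weekday for 7 February and March 6:
  1962: Wed/Tue  1963: Thu/Wed  1964: Fri/Fri  1965: Sun/Sat  1966: Mon/Sun  1967: Tue/Mon  1968: Wed/Wed  1969: Fri/Thu  1970: Sat/Fri  1971: Sun/Sat  1972: Mon/Mon  1973: Wed/Tue  1974: Thu/Wed  1975: Fri/Thu  …(3 more)…  1979: Wed/Tue  1980: Thu/Thu  1981: Sat/Fri  1982: Sun/Sat  1983: Mon/Sun  1984: Tue/Tue  1985: Thu/Wed  1986: Fri/Thu  1987: Sat/Fri  1988: Sun/Sun  1989: Tue/Mon  1990: Wed/Tue  1991: Thu/Wed  1992: Fri/Fri
Both conditions hold in: 1976 — 1.

1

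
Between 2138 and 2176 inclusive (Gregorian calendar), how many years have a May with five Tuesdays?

17

May has 31 days; it has five Tuesdays when Tuesday falls among the first (month-length − 28) days — i.e. when May 1 is one of Tuesday/Monday/Sunday.
May 1 by year: 2138:Thu 2139:Fri 2140:Sun✓ 2141:Mon✓ 2142:Tue✓ 2143:Wed 2144:Fri 2145:Sat 2146:Sun✓ 2147:Mon✓ 2148:Wed 2149:Thu 2150:Fri 2151:Sat 2152:Mon✓ …(9 more)… 2162:Sat 2163:Sun✓ 2164:Tue✓ 2165:Wed 2166:Thu 2167:Fri 2168:Sun✓ 2169:Mon✓ 2170:Tue✓ 2171:Wed 2172:Fri 2173:Sat 2174:Sun✓ 2175:Mon✓ 2176:Wed
Years with five Tuesdays: 2140, 2141, 2142, 2146, 2147, 2152, 2153, 2157, 2158, 2159, 2163, 2164, 2168, 2169, 2170, 2174, 2175 → 17.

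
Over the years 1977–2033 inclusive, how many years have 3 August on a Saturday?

Track 3 August's weekday year by year (advancing +1, or +2 across a Feb 29):
  1977: Wed  1978: Thu (+1)  1979: Fri (+1)  1980: Sun (+2)  1981: Mon (+1)
  1982: Tue (+1)  1983: Wed (+1)  1984: Fri (+2)  1985: Sat (+1) ✓  1986: Sun (+1)
  1987: Mon (+1)  1988: Wed (+2)  1989: Thu (+1)  1990: Fri (+1)  … (29 more years) …
  2020: Mon (+2)  2021: Tue (+1)  2022: Wed (+1)  2023: Thu (+1)  2024: Sat (+2) ✓
  2025: Sun (+1)  2026: Mon (+1)  2027: Tue (+1)  2028: Thu (+2)  2029: Fri (+1)
  2030: Sat (+1) ✓  2031: Sun (+1)  2032: Tue (+2)  2033: Wed (+1)
Saturday years: 1985, 1991, 1996, 2002, 2013, 2019, 2024, 2030 — 8 in total.

8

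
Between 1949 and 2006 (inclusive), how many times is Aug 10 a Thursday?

9

Track Aug 10's weekday year by year (advancing +1, or +2 across a Feb 29):
  1949: Wed  1950: Thu (+1) ✓  1951: Fri (+1)  1952: Sun (+2)  1953: Mon (+1)
  1954: Tue (+1)  1955: Wed (+1)  1956: Fri (+2)  1957: Sat (+1)  1958: Sun (+1)
  1959: Mon (+1)  1960: Wed (+2)  1961: Thu (+1) ✓  1962: Fri (+1)  … (30 more years) …
  1993: Tue (+1)  1994: Wed (+1)  1995: Thu (+1) ✓  1996: Sat (+2)  1997: Sun (+1)
  1998: Mon (+1)  1999: Tue (+1)  2000: Thu (+2) ✓  2001: Fri (+1)  2002: Sat (+1)
  2003: Sun (+1)  2004: Tue (+2)  2005: Wed (+1)  2006: Thu (+1) ✓
Thursday years: 1950, 1961, 1967, 1972, 1978, 1989, 1995, 2000, 2006 — 9 in total.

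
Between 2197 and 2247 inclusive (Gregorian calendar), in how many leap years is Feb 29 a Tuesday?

Leap years in 2197–2247: 11 of them.
Feb 29 weekday advances by 5 (mod 7) from one leap year to the next four years later (or differs when a century non-leap intervenes).
Leap-day weekdays: 2204:Wed 2208:Mon 2212:Sat 2216:Thu 2220:Tue✓ 2224:Sun 2228:Fri 2232:Wed 2236:Mon 2240:Sat 2244:Thu
Tuesday: 2220 → 1.

1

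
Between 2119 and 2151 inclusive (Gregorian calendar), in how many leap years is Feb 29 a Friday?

Leap years in 2119–2151: 8 of them.
Feb 29 weekday advances by 5 (mod 7) from one leap year to the next four years later (or differs when a century non-leap intervenes).
Leap-day weekdays: 2120:Thu 2124:Tue 2128:Sun 2132:Fri✓ 2136:Wed 2140:Mon 2144:Sat 2148:Thu
Friday: 2132 → 1.

1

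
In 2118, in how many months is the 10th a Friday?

Check the 10th of each month of 2118: Jan 10: Mon, Feb 10: Thu, Mar 10: Thu, Apr 10: Sun, May 10: Tue, Jun 10: Fri, Jul 10: Sun, Aug 10: Wed, Sep 10: Sat, Oct 10: Mon, Nov 10: Thu, Dec 10: Sat.
Friday occurs in June — 1 month.

1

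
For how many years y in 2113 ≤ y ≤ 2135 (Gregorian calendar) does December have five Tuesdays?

December has 31 days; it has five Tuesdays when Tuesday falls among the first (month-length − 28) days — i.e. when December 1 is one of Tuesday/Monday/Sunday.
December 1 by year: 2113:Fri 2114:Sat 2115:Sun✓ 2116:Tue✓ 2117:Wed 2118:Thu 2119:Fri 2120:Sun✓ 2121:Mon✓ 2122:Tue✓ 2123:Wed 2124:Fri 2125:Sat 2126:Sun✓ 2127:Mon✓ 2128:Wed 2129:Thu 2130:Fri 2131:Sat 2132:Mon✓ 2133:Tue✓ 2134:Wed 2135:Thu
Years with five Tuesdays: 2115, 2116, 2120, 2121, 2122, 2126, 2127, 2132, 2133 → 9.

9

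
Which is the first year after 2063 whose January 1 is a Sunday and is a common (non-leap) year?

2073

Jan 1 advances by 2 weekdays after a leap year and by 1 after a common year.
2063: Jan 1 is Monday.
2064: Tuesday (leap)
2065: Thursday
2066: Friday
2067: Saturday
2068: Sunday (leap)
2069: Tuesday
2070: Wednesday
2071: Thursday
2072: Friday (leap)
2073: Sunday
2073 begins on a Sunday and is a common year.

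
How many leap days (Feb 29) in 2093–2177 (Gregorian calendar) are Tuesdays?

Leap years in 2093–2177: 20 of them.
Feb 29 weekday advances by 5 (mod 7) from one leap year to the next four years later (or differs when a century non-leap intervenes).
Leap-day weekdays: 2096:Wed 2104:Fri 2108:Wed 2112:Mon 2116:Sat 2120:Thu 2124:Tue✓ 2128:Sun 2132:Fri 2136:Wed 2140:Mon 2144:Sat 2148:Thu 2152:Tue✓ 2156:Sun 2160:Fri 2164:Wed 2168:Mon 2172:Sat 2176:Thu
Tuesday: 2124, 2152 → 2.

2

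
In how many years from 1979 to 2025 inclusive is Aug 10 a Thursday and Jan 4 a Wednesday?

Check each year's weekday for Aug 10 and Jan 4:
  1979: Fri/Thu  1980: Sun/Fri  1981: Mon/Sun  1982: Tue/Mon  1983: Wed/Tue  1984: Fri/Wed  1985: Sat/Fri  1986: Sun/Sat  1987: Mon/Sun  1988: Wed/Mon  1989: Thu/Wed ✓  1990: Fri/Thu  1991: Sat/Fri  1992: Mon/Sat  …(19 more)…  2012: Fri/Wed  2013: Sat/Fri  2014: Sun/Sat  2015: Mon/Sun  2016: Wed/Mon  2017: Thu/Wed ✓  2018: Fri/Thu  2019: Sat/Fri  2020: Mon/Sat  2021: Tue/Mon  2022: Wed/Tue  2023: Thu/Wed ✓  2024: Sat/Thu  2025: Sun/Sat
Both conditions hold in: 1989, 1995, 2006, 2017, 2023 — 5.

5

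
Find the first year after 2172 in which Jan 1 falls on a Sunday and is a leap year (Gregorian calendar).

Jan 1 advances by 2 weekdays after a leap year and by 1 after a common year.
2172: Jan 1 is Wednesday (leap).
2173: Friday
2174: Saturday
2175: Sunday
2176: Monday (leap)
2177: Wednesday
2178: Thursday
2179: Friday
2180: Saturday (leap)
2181: Monday
2182: Tuesday
2183: Wednesday
2184: Thursday (leap)
2185: Saturday
2186: Sunday
2187: Monday
2188: Tuesday (leap)
2189: Thursday
2190: Friday
2191: Saturday
2192: Sunday (leap)
2192 begins on a Sunday and is a leap year.

2192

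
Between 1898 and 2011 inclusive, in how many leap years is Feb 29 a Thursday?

4

Leap years in 1898–2011: 27 of them.
Feb 29 weekday advances by 5 (mod 7) from one leap year to the next four years later (or differs when a century non-leap intervenes).
Leap-day weekdays: 1904:Mon 1908:Sat 1912:Thu✓ 1916:Tue 1920:Sun 1924:Fri 1928:Wed 1932:Mon 1936:Sat 1940:Thu✓ 1944:Tue 1948:Sun 1952:Fri 1956:Wed 1960:Mon 1964:Sat 1968:Thu✓ 1972:Tue 1976:Sun 1980:Fri 1984:Wed 1988:Mon 1992:Sat 1996:Thu✓ 2000:Tue 2004:Sun 2008:Fri
Thursday: 1912, 1940, 1968, 1996 → 4.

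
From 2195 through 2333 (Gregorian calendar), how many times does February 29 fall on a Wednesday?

5

Leap years in 2195–2333: 33 of them.
Feb 29 weekday advances by 5 (mod 7) from one leap year to the next four years later (or differs when a century non-leap intervenes).
Leap-day weekdays: 2196:Mon 2204:Wed✓ 2208:Mon 2212:Sat 2216:Thu 2220:Tue 2224:Sun 2228:Fri 2232:Wed✓ 2236:Mon 2240:Sat 2244:Thu 2248:Tue …(7 more)… 2280:Sun 2284:Fri 2288:Wed✓ 2292:Mon 2296:Sat 2304:Mon 2308:Sat 2312:Thu 2316:Tue 2320:Sun 2324:Fri 2328:Wed✓ 2332:Mon
Wednesday: 2204, 2232, 2260, 2288, 2328 → 5.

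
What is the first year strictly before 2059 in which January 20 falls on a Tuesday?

From one year to the next, a fixed date's weekday advances by 1, or by 2 when a Feb 29 lies between the two dates.
2059: January 20 is Monday.
2058: Sunday (−1)
2057: Saturday (−1)
2056: Thursday (−2)
2055: Wednesday (−1)
2054: Tuesday (−1)
January 20 falls on a Tuesday in 2054.

2054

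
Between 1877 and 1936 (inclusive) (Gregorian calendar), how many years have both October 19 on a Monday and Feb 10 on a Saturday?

Check each year's weekday for October 19 and Feb 10:
  1877: Fri/Sat  1878: Sat/Sun  1879: Sun/Mon  1880: Tue/Tue  1881: Wed/Thu  1882: Thu/Fri  1883: Fri/Sat  1884: Sun/Sun  1885: Mon/Tue  1886: Tue/Wed  1887: Wed/Thu  1888: Fri/Fri  1889: Sat/Sun  1890: Sun/Mon  …(32 more)…  1923: Fri/Sat  1924: Sun/Sun  1925: Mon/Tue  1926: Tue/Wed  1927: Wed/Thu  1928: Fri/Fri  1929: Sat/Sun  1930: Sun/Mon  1931: Mon/Tue  1932: Wed/Wed  1933: Thu/Fri  1934: Fri/Sat  1935: Sat/Sun  1936: Mon/Mon
Both conditions hold in: no year — 0.

0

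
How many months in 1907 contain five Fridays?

A month of length L has five Fridays iff its first Friday is on day ≤ L−28 (so day 1–3 in a 31-day month, 1–2 in a 30-day month, day 1 in a leap February).
Checking each month of 1907: Jan starts Tue (31d); Feb starts Fri (28d); Mar starts Fri (31d) ✓; Apr starts Mon (30d); May starts Wed (31d) ✓; Jun starts Sat (30d); Jul starts Mon (31d); Aug starts Thu (31d) ✓; Sep starts Sun (30d); Oct starts Tue (31d); Nov starts Fri (30d) ✓; Dec starts Sun (31d).
Five-Friday months: March, May, August, November → 4.

4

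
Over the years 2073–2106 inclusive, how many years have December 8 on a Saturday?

Track December 8's weekday year by year (advancing +1, or +2 across a Feb 29):
  2073: Fri  2074: Sat (+1) ✓  2075: Sun (+1)  2076: Tue (+2)  2077: Wed (+1)
  2078: Thu (+1)  2079: Fri (+1)  2080: Sun (+2)  2081: Mon (+1)  2082: Tue (+1)
  2083: Wed (+1)  2084: Fri (+2)  2085: Sat (+1) ✓  2086: Sun (+1)  … (6 more years) …
  2093: Tue (+1)  2094: Wed (+1)  2095: Thu (+1)  2096: Sat (+2) ✓  2097: Sun (+1)
  2098: Mon (+1)  2099: Tue (+1)  2100: Wed (+1)  2101: Thu (+1)  2102: Fri (+1)
  2103: Sat (+1) ✓  2104: Mon (+2)  2105: Tue (+1)  2106: Wed (+1)
Saturday years: 2074, 2085, 2091, 2096, 2103 — 5 in total.

5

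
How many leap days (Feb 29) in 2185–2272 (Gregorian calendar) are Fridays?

Leap years in 2185–2272: 21 of them.
Feb 29 weekday advances by 5 (mod 7) from one leap year to the next four years later (or differs when a century non-leap intervenes).
Leap-day weekdays: 2188:Fri✓ 2192:Wed 2196:Mon 2204:Wed 2208:Mon 2212:Sat 2216:Thu 2220:Tue 2224:Sun 2228:Fri✓ 2232:Wed 2236:Mon 2240:Sat 2244:Thu 2248:Tue 2252:Sun 2256:Fri✓ 2260:Wed 2264:Mon 2268:Sat 2272:Thu
Friday: 2188, 2228, 2256 → 3.

3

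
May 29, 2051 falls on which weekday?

January 1, 2051 is a Sunday.
May 29 is day 149 of the year, i.e. 148 days after Jan 1.
148 mod 7 = 1, so advance 1 weekday from Sunday: Monday.

Monday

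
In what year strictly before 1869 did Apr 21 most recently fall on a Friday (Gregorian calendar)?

1865

From one year to the next, a fixed date's weekday advances by 1, or by 2 when a Feb 29 lies between the two dates.
1869: April 21 is Wednesday.
1868: Tuesday (−1)
1867: Sunday (−2)
1866: Saturday (−1)
1865: Friday (−1)
Apr 21 falls on a Friday in 1865.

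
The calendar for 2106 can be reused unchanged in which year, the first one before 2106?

2100

Two years share a calendar iff Jan 1 falls on the same weekday and both are leap or both are common. 2106: Jan 1 is Friday, common year.
2105: Jan 1 Thursday, common
2104: Jan 1 Tuesday, leap
2103: Jan 1 Monday, common
2102: Jan 1 Sunday, common
2101: Jan 1 Saturday, common
2100: Jan 1 Friday, common
2100 matches on both conditions.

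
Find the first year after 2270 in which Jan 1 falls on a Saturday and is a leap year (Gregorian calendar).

Jan 1 advances by 2 weekdays after a leap year and by 1 after a common year.
2270: Jan 1 is Saturday.
2271: Sunday
2272: Monday (leap)
2273: Wednesday
2274: Thursday
2275: Friday
2276: Saturday (leap)
2276 begins on a Saturday and is a leap year.

2276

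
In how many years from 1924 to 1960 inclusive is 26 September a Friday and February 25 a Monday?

2

Check each year's weekday for 26 September and February 25:
  1924: Fri/Mon ✓  1925: Sat/Wed  1926: Sun/Thu  1927: Mon/Fri  1928: Wed/Sat  1929: Thu/Mon  1930: Fri/Tue  1931: Sat/Wed  1932: Mon/Thu  1933: Tue/Sat  1934: Wed/Sun  1935: Thu/Mon  1936: Sat/Tue  1937: Sun/Thu  …(9 more)…  1947: Fri/Tue  1948: Sun/Wed  1949: Mon/Fri  1950: Tue/Sat  1951: Wed/Sun  1952: Fri/Mon ✓  1953: Sat/Wed  1954: Sun/Thu  1955: Mon/Fri  1956: Wed/Sat  1957: Thu/Mon  1958: Fri/Tue  1959: Sat/Wed  1960: Mon/Thu
Both conditions hold in: 1924, 1952 — 2.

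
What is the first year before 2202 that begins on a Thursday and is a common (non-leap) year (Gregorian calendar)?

2201

Jan 1 advances by 2 weekdays after a leap year and by 1 after a common year.
2202: Jan 1 is Friday.
2201: Thursday
2201 begins on a Thursday and is a common year.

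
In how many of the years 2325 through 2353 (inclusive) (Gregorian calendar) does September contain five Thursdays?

September has 30 days; it has five Thursdays when Thursday falls among the first (month-length − 28) days — i.e. when September 1 is one of Thursday/Wednesday.
September 1 by year: 2325:Tue 2326:Wed✓ 2327:Thu✓ 2328:Sat 2329:Sun 2330:Mon 2331:Tue 2332:Thu✓ 2333:Fri 2334:Sat 2335:Sun 2336:Tue 2337:Wed✓ 2338:Thu✓ 2339:Fri 2340:Sun 2341:Mon 2342:Tue 2343:Wed✓ 2344:Fri 2345:Sat 2346:Sun 2347:Mon 2348:Wed✓ 2349:Thu✓ 2350:Fri 2351:Sat 2352:Mon 2353:Tue
Years with five Thursdays: 2326, 2327, 2332, 2337, 2338, 2343, 2348, 2349 → 8.

8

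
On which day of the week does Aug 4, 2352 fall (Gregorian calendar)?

January 1, 2352 is a Tuesday.
August 4 is day 217 of the year, i.e. 216 days after Jan 1.
216 mod 7 = 6, so advance 6 weekdays from Tuesday: Monday.

Monday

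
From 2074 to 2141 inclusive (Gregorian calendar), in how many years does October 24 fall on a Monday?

Track October 24's weekday year by year (advancing +1, or +2 across a Feb 29):
  2074: Wed  2075: Thu (+1)  2076: Sat (+2)  2077: Sun (+1)  2078: Mon (+1) ✓
  2079: Tue (+1)  2080: Thu (+2)  2081: Fri (+1)  2082: Sat (+1)  2083: Sun (+1)
  2084: Tue (+2)  2085: Wed (+1)  2086: Thu (+1)  2087: Fri (+1)  … (40 more years) …
  2128: Sun (+2)  2129: Mon (+1) ✓  2130: Tue (+1)  2131: Wed (+1)  2132: Fri (+2)
  2133: Sat (+1)  2134: Sun (+1)  2135: Mon (+1) ✓  2136: Wed (+2)  2137: Thu (+1)
  2138: Fri (+1)  2139: Sat (+1)  2140: Mon (+2) ✓  2141: Tue (+1)
Monday years: 2078, 2089, 2095, 2101, 2107, 2112, 2118, 2129, 2135, 2140 — 10 in total.

10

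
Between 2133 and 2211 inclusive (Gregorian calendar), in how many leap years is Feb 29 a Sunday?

Leap years in 2133–2211: 18 of them.
Feb 29 weekday advances by 5 (mod 7) from one leap year to the next four years later (or differs when a century non-leap intervenes).
Leap-day weekdays: 2136:Wed 2140:Mon 2144:Sat 2148:Thu 2152:Tue 2156:Sun✓ 2160:Fri 2164:Wed 2168:Mon 2172:Sat 2176:Thu 2180:Tue 2184:Sun✓ 2188:Fri 2192:Wed 2196:Mon 2204:Wed 2208:Mon
Sunday: 2156, 2184 → 2.

2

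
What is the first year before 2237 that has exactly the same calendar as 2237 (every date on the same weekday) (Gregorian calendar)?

2226

Two years share a calendar iff Jan 1 falls on the same weekday and both are leap or both are common. 2237: Jan 1 is Sunday, common year.
2236: Jan 1 Friday, leap
2235: Jan 1 Thursday, common
2234: Jan 1 Wednesday, common
2233: Jan 1 Tuesday, common
2232: Jan 1 Sunday, leap
2231: Jan 1 Saturday, common
2230: Jan 1 Friday, common
2229: Jan 1 Thursday, common
2228: Jan 1 Tuesday, leap
2227: Jan 1 Monday, common
2226: Jan 1 Sunday, common
2226 matches on both conditions.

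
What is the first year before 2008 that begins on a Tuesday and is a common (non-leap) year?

2002

Jan 1 advances by 2 weekdays after a leap year and by 1 after a common year.
2008: Jan 1 is Tuesday (leap).
2007: Monday
2006: Sunday
2005: Saturday
2004: Thursday (leap)
2003: Wednesday
2002: Tuesday
2002 begins on a Tuesday and is a common year.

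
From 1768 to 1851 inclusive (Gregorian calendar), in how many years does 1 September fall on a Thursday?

Track 1 September's weekday year by year (advancing +1, or +2 across a Feb 29):
  1768: Thu ✓  1769: Fri (+1)  1770: Sat (+1)  1771: Sun (+1)  1772: Tue (+2)
  1773: Wed (+1)  1774: Thu (+1) ✓  1775: Fri (+1)  1776: Sun (+2)  1777: Mon (+1)
  1778: Tue (+1)  1779: Wed (+1)  1780: Fri (+2)  1781: Sat (+1)  … (56 more years) …
  1838: Sat (+1)  1839: Sun (+1)  1840: Tue (+2)  1841: Wed (+1)  1842: Thu (+1) ✓
  1843: Fri (+1)  1844: Sun (+2)  1845: Mon (+1)  1846: Tue (+1)  1847: Wed (+1)
  1848: Fri (+2)  1849: Sat (+1)  1850: Sun (+1)  1851: Mon (+1)
Thursday years: 1768, 1774, 1785, 1791, 1796, 1803, 1808, 1814, 1825, 1831, 1836, 1842 — 12 in total.

12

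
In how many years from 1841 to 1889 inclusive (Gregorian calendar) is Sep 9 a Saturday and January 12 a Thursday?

5

Check each year's weekday for Sep 9 and January 12:
  1841: Thu/Tue  1842: Fri/Wed  1843: Sat/Thu ✓  1844: Mon/Fri  1845: Tue/Sun  1846: Wed/Mon  1847: Thu/Tue  1848: Sat/Wed  1849: Sun/Fri  1850: Mon/Sat  1851: Tue/Sun  1852: Thu/Mon  1853: Fri/Wed  1854: Sat/Thu ✓  …(21 more)…  1876: Sat/Wed  1877: Sun/Fri  1878: Mon/Sat  1879: Tue/Sun  1880: Thu/Mon  1881: Fri/Wed  1882: Sat/Thu ✓  1883: Sun/Fri  1884: Tue/Sat  1885: Wed/Mon  1886: Thu/Tue  1887: Fri/Wed  1888: Sun/Thu  1889: Mon/Sat
Both conditions hold in: 1843, 1854, 1865, 1871, 1882 — 5.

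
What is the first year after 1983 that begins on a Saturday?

1994

Jan 1 advances by 2 weekdays after a leap year and by 1 after a common year.
1983: Jan 1 is Saturday.
1984: Sunday (leap)
1985: Tuesday
1986: Wednesday
1987: Thursday
1988: Friday (leap)
1989: Sunday
1990: Monday
1991: Tuesday
1992: Wednesday (leap)
1993: Friday
1994: Saturday
1994 begins on a Saturday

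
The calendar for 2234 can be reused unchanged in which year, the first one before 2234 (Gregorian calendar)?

Two years share a calendar iff Jan 1 falls on the same weekday and both are leap or both are common. 2234: Jan 1 is Wednesday, common year.
2233: Jan 1 Tuesday, common
2232: Jan 1 Sunday, leap
2231: Jan 1 Saturday, common
2230: Jan 1 Friday, common
2229: Jan 1 Thursday, common
2228: Jan 1 Tuesday, leap
2227: Jan 1 Monday, common
2226: Jan 1 Sunday, common
2225: Jan 1 Saturday, common
2224: Jan 1 Thursday, leap
2223: Jan 1 Wednesday, common
2223 matches on both conditions.

2223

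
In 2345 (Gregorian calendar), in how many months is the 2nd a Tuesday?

Check the 2nd of each month of 2345: Jan 2: Tue, Feb 2: Fri, Mar 2: Fri, Apr 2: Mon, May 2: Wed, Jun 2: Sat, Jul 2: Mon, Aug 2: Thu, Sep 2: Sun, Oct 2: Tue, Nov 2: Fri, Dec 2: Sun.
Tuesday occurs in January, October — 2 months.

2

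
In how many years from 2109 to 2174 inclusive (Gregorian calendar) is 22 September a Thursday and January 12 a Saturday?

Check each year's weekday for 22 September and January 12:
  2109: Sun/Sat  2110: Mon/Sun  2111: Tue/Mon  2112: Thu/Tue  2113: Fri/Thu  2114: Sat/Fri  2115: Sun/Sat  2116: Tue/Sun  2117: Wed/Tue  2118: Thu/Wed  2119: Fri/Thu  2120: Sun/Fri  2121: Mon/Sun  2122: Tue/Mon  …(38 more)…  2161: Tue/Mon  2162: Wed/Tue  2163: Thu/Wed  2164: Sat/Thu  2165: Sun/Sat  2166: Mon/Sun  2167: Tue/Mon  2168: Thu/Tue  2169: Fri/Thu  2170: Sat/Fri  2171: Sun/Sat  2172: Tue/Sun  2173: Wed/Tue  2174: Thu/Wed
Both conditions hold in: no year — 0.

0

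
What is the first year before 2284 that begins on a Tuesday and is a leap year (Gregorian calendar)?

Jan 1 advances by 2 weekdays after a leap year and by 1 after a common year.
2284: Jan 1 is Tuesday (leap).
2283: Monday
2282: Sunday
2281: Saturday
2280: Thursday (leap)
2279: Wednesday
2278: Tuesday
2277: Monday
2276: Saturday (leap)
2275: Friday
2274: Thursday
2273: Wednesday
2272: Monday (leap)
2271: Sunday
2270: Saturday
2269: Friday
2268: Wednesday (leap)
2267: Tuesday
2266: Monday
2265: Sunday
2264: Friday (leap)
2263: Thursday
2262: Wednesday
2261: Tuesday
2260: Sunday (leap)
2259: Saturday
2258: Friday
2257: Thursday
2256: Tuesday (leap)
2256 begins on a Tuesday and is a leap year.

2256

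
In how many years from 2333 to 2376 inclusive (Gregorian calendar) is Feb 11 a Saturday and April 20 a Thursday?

Check each year's weekday for Feb 11 and April 20:
  2333: Sat/Thu ✓  2334: Sun/Fri  2335: Mon/Sat  2336: Tue/Mon  2337: Thu/Tue  2338: Fri/Wed  2339: Sat/Thu ✓  2340: Sun/Sat  2341: Tue/Sun  2342: Wed/Mon  2343: Thu/Tue  2344: Fri/Thu  2345: Sun/Fri  2346: Mon/Sat  …(16 more)…  2363: Mon/Sat  2364: Tue/Mon  2365: Thu/Tue  2366: Fri/Wed  2367: Sat/Thu ✓  2368: Sun/Sat  2369: Tue/Sun  2370: Wed/Mon  2371: Thu/Tue  2372: Fri/Thu  2373: Sun/Fri  2374: Mon/Sat  2375: Tue/Sun  2376: Wed/Tue
Both conditions hold in: 2333, 2339, 2350, 2361, 2367 — 5.

5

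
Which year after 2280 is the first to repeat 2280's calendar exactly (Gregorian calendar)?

Two years share a calendar iff Jan 1 falls on the same weekday and both are leap or both are common. 2280: Jan 1 is Thursday, leap year.
2281: Jan 1 Saturday, common
2282: Jan 1 Sunday, common
2283: Jan 1 Monday, common
2284: Jan 1 Tuesday, leap
2285: Jan 1 Thursday, common
2286: Jan 1 Friday, common
2287: Jan 1 Saturday, common
2288: Jan 1 Sunday, leap
2289: Jan 1 Tuesday, common
2290: Jan 1 Wednesday, common
2291: Jan 1 Thursday, common
2292: Jan 1 Friday, leap
2293: Jan 1 Sunday, common
2294: Jan 1 Monday, common
2295: Jan 1 Tuesday, common
2296: Jan 1 Wednesday, leap
2297: Jan 1 Friday, common
2298: Jan 1 Saturday, common
2299: Jan 1 Sunday, common
2300: Jan 1 Monday, common
2301: Jan 1 Tuesday, common
2302: Jan 1 Wednesday, common
2303: Jan 1 Thursday, common
2304: Jan 1 Friday, leap
2305: Jan 1 Sunday, common
2306: Jan 1 Monday, common
2307: Jan 1 Tuesday, common
2308: Jan 1 Wednesday, leap
2309: Jan 1 Friday, common
2310: Jan 1 Saturday, common
2311: Jan 1 Sunday, common
2312: Jan 1 Monday, leap
2313: Jan 1 Wednesday, common
2314: Jan 1 Thursday, common
2315: Jan 1 Friday, common
2316: Jan 1 Saturday, leap
2317: Jan 1 Monday, common
2318: Jan 1 Tuesday, common
2319: Jan 1 Wednesday, common
2320: Jan 1 Thursday, leap
2320 matches on both conditions.

2320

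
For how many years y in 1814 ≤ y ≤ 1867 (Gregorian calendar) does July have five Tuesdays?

July has 31 days; it has five Tuesdays when Tuesday falls among the first (month-length − 28) days — i.e. when July 1 is one of Tuesday/Monday/Sunday.
July 1 by year: 1814:Fri 1815:Sat 1816:Mon✓ 1817:Tue✓ 1818:Wed 1819:Thu 1820:Sat 1821:Sun✓ 1822:Mon✓ 1823:Tue✓ 1824:Thu 1825:Fri 1826:Sat 1827:Sun✓ 1828:Tue✓ …(24 more)… 1853:Fri 1854:Sat 1855:Sun✓ 1856:Tue✓ 1857:Wed 1858:Thu 1859:Fri 1860:Sun✓ 1861:Mon✓ 1862:Tue✓ 1863:Wed 1864:Fri 1865:Sat 1866:Sun✓ 1867:Mon✓
Years with five Tuesdays: 1816, 1817, 1821, 1822, 1823, 1827, 1828, 1832, 1833, 1834, 1838, 1839, 1844, 1845, 1849, 1850, 1851, 1855, 1856, 1860, 1861, 1862, 1866, 1867 → 24.

24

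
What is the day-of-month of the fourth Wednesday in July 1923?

July 1, 1923 is a Sunday, so the first Wednesday is the 4th.
The fourth Wednesday is 4 + 21 = 25.

25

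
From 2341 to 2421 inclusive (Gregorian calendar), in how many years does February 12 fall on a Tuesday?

12

Track February 12's weekday year by year (advancing +1, or +2 across a Feb 29):
  2341: Wed  2342: Thu (+1)  2343: Fri (+1)  2344: Sat (+1)  2345: Mon (+2)
  2346: Tue (+1) ✓  2347: Wed (+1)  2348: Thu (+1)  2349: Sat (+2)  2350: Sun (+1)
  2351: Mon (+1)  2352: Tue (+1) ✓  2353: Thu (+2)  2354: Fri (+1)  … (53 more years) …
  2408: Tue (+1) ✓  2409: Thu (+2)  2410: Fri (+1)  2411: Sat (+1)  2412: Sun (+1)
  2413: Tue (+2) ✓  2414: Wed (+1)  2415: Thu (+1)  2416: Fri (+1)  2417: Sun (+2)
  2418: Mon (+1)  2419: Tue (+1) ✓  2420: Wed (+1)  2421: Fri (+2)
Tuesday years: 2346, 2352, 2357, 2363, 2374, 2380, 2385, 2391, 2402, 2408, 2413, 2419 — 12 in total.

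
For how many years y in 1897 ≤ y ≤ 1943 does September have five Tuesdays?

13

September has 30 days; it has five Tuesdays when Tuesday falls among the first (month-length − 28) days — i.e. when September 1 is one of Tuesday/Monday.
September 1 by year: 1897:Wed 1898:Thu 1899:Fri 1900:Sat 1901:Sun 1902:Mon✓ 1903:Tue✓ 1904:Thu 1905:Fri 1906:Sat 1907:Sun 1908:Tue✓ 1909:Wed 1910:Thu 1911:Fri …(17 more)… 1929:Sun 1930:Mon✓ 1931:Tue✓ 1932:Thu 1933:Fri 1934:Sat 1935:Sun 1936:Tue✓ 1937:Wed 1938:Thu 1939:Fri 1940:Sun 1941:Mon✓ 1942:Tue✓ 1943:Wed
Years with five Tuesdays: 1902, 1903, 1908, 1913, 1914, 1919, 1924, 1925, 1930, 1931, 1936, 1941, 1942 → 13.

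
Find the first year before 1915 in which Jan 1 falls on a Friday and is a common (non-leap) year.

Jan 1 advances by 2 weekdays after a leap year and by 1 after a common year.
1915: Jan 1 is Friday.
1914: Thursday
1913: Wednesday
1912: Monday (leap)
1911: Sunday
1910: Saturday
1909: Friday
1909 begins on a Friday and is a common year.

1909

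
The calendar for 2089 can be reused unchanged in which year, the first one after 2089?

2095

Two years share a calendar iff Jan 1 falls on the same weekday and both are leap or both are common. 2089: Jan 1 is Saturday, common year.
2090: Jan 1 Sunday, common
2091: Jan 1 Monday, common
2092: Jan 1 Tuesday, leap
2093: Jan 1 Thursday, common
2094: Jan 1 Friday, common
2095: Jan 1 Saturday, common
2095 matches on both conditions.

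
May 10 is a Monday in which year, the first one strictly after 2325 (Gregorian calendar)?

From one year to the next, a fixed date's weekday advances by 1, or by 2 when a Feb 29 lies between the two dates.
2325: May 10 is Sunday.
2326: Monday (+1)
May 10 falls on a Monday in 2326.

2326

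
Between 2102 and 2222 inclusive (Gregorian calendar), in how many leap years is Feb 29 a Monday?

5

Leap years in 2102–2222: 29 of them.
Feb 29 weekday advances by 5 (mod 7) from one leap year to the next four years later (or differs when a century non-leap intervenes).
Leap-day weekdays: 2104:Fri 2108:Wed 2112:Mon✓ 2116:Sat 2120:Thu 2124:Tue 2128:Sun 2132:Fri 2136:Wed 2140:Mon✓ 2144:Sat 2148:Thu 2152:Tue …(3 more)… 2168:Mon✓ 2172:Sat 2176:Thu 2180:Tue 2184:Sun 2188:Fri 2192:Wed 2196:Mon✓ 2204:Wed 2208:Mon✓ 2212:Sat 2216:Thu 2220:Tue
Monday: 2112, 2140, 2168, 2196, 2208 → 5.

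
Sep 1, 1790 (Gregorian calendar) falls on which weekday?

January 1, 1790 is a Friday.
September 1 is day 244 of the year, i.e. 243 days after Jan 1.
243 mod 7 = 5, so advance 5 weekdays from Friday: Wednesday.

Wednesday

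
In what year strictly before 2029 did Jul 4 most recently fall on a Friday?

2025

From one year to the next, a fixed date's weekday advances by 1, or by 2 when a Feb 29 lies between the two dates.
2029: July 4 is Wednesday.
2028: Tuesday (−1)
2027: Sunday (−2)
2026: Saturday (−1)
2025: Friday (−1)
Jul 4 falls on a Friday in 2025.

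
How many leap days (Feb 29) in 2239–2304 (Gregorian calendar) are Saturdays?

3

Leap years in 2239–2304: 16 of them.
Feb 29 weekday advances by 5 (mod 7) from one leap year to the next four years later (or differs when a century non-leap intervenes).
Leap-day weekdays: 2240:Sat✓ 2244:Thu 2248:Tue 2252:Sun 2256:Fri 2260:Wed 2264:Mon 2268:Sat✓ 2272:Thu 2276:Tue 2280:Sun 2284:Fri 2288:Wed 2292:Mon 2296:Sat✓ 2304:Mon
Saturday: 2240, 2268, 2296 → 3.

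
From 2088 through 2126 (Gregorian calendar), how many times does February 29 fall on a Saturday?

1

Leap years in 2088–2126: 9 of them.
Feb 29 weekday advances by 5 (mod 7) from one leap year to the next four years later (or differs when a century non-leap intervenes).
Leap-day weekdays: 2088:Sun 2092:Fri 2096:Wed 2104:Fri 2108:Wed 2112:Mon 2116:Sat✓ 2120:Thu 2124:Tue
Saturday: 2116 → 1.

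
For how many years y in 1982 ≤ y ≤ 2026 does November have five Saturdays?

13

November has 30 days; it has five Saturdays when Saturday falls among the first (month-length − 28) days — i.e. when November 1 is one of Saturday/Friday.
November 1 by year: 1982:Mon 1983:Tue 1984:Thu 1985:Fri✓ 1986:Sat✓ 1987:Sun 1988:Tue 1989:Wed 1990:Thu 1991:Fri✓ 1992:Sun 1993:Mon 1994:Tue 1995:Wed 1996:Fri✓ …(15 more)… 2012:Thu 2013:Fri✓ 2014:Sat✓ 2015:Sun 2016:Tue 2017:Wed 2018:Thu 2019:Fri✓ 2020:Sun 2021:Mon 2022:Tue 2023:Wed 2024:Fri✓ 2025:Sat✓ 2026:Sun
Years with five Saturdays: 1985, 1986, 1991, 1996, 1997, 2002, 2003, 2008, 2013, 2014, 2019, 2024, 2025 → 13.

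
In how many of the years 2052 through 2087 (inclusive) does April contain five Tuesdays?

April has 30 days; it has five Tuesdays when Tuesday falls among the first (month-length − 28) days — i.e. when April 1 is one of Tuesday/Monday.
April 1 by year: 2052:Mon✓ 2053:Tue✓ 2054:Wed 2055:Thu 2056:Sat 2057:Sun 2058:Mon✓ 2059:Tue✓ 2060:Thu 2061:Fri 2062:Sat 2063:Sun 2064:Tue✓ 2065:Wed 2066:Thu …(6 more)… 2073:Sat 2074:Sun 2075:Mon✓ 2076:Wed 2077:Thu 2078:Fri 2079:Sat 2080:Mon✓ 2081:Tue✓ 2082:Wed 2083:Thu 2084:Sat 2085:Sun 2086:Mon✓ 2087:Tue✓
Years with five Tuesdays: 2052, 2053, 2058, 2059, 2064, 2069, 2070, 2075, 2080, 2081, 2086, 2087 → 12.

12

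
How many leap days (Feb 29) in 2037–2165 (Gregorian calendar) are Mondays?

4

Leap years in 2037–2165: 31 of them.
Feb 29 weekday advances by 5 (mod 7) from one leap year to the next four years later (or differs when a century non-leap intervenes).
Leap-day weekdays: 2040:Wed 2044:Mon✓ 2048:Sat 2052:Thu 2056:Tue 2060:Sun 2064:Fri 2068:Wed 2072:Mon✓ 2076:Sat 2080:Thu 2084:Tue 2088:Sun …(5 more)… 2116:Sat 2120:Thu 2124:Tue 2128:Sun 2132:Fri 2136:Wed 2140:Mon✓ 2144:Sat 2148:Thu 2152:Tue 2156:Sun 2160:Fri 2164:Wed
Monday: 2044, 2072, 2112, 2140 → 4.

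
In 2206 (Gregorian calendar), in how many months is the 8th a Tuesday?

Check the 8th of each month of 2206: Jan 8: Wed, Feb 8: Sat, Mar 8: Sat, Apr 8: Tue, May 8: Thu, Jun 8: Sun, Jul 8: Tue, Aug 8: Fri, Sep 8: Mon, Oct 8: Wed, Nov 8: Sat, Dec 8: Mon.
Tuesday occurs in April, July — 2 months.

2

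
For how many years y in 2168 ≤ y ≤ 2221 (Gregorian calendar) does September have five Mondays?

15

September has 30 days; it has five Mondays when Monday falls among the first (month-length − 28) days — i.e. when September 1 is one of Monday/Sunday.
September 1 by year: 2168:Thu 2169:Fri 2170:Sat 2171:Sun✓ 2172:Tue 2173:Wed 2174:Thu 2175:Fri 2176:Sun✓ 2177:Mon✓ 2178:Tue 2179:Wed 2180:Fri 2181:Sat 2182:Sun✓ …(24 more)… 2207:Tue 2208:Thu 2209:Fri 2210:Sat 2211:Sun✓ 2212:Tue 2213:Wed 2214:Thu 2215:Fri 2216:Sun✓ 2217:Mon✓ 2218:Tue 2219:Wed 2220:Fri 2221:Sat
Years with five Mondays: 2171, 2176, 2177, 2182, 2183, 2188, 2193, 2194, 2199, 2200, 2205, 2206, 2211, 2216, 2217 → 15.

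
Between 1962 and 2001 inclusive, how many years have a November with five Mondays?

12

November has 30 days; it has five Mondays when Monday falls among the first (month-length − 28) days — i.e. when November 1 is one of Monday/Sunday.
November 1 by year: 1962:Thu 1963:Fri 1964:Sun✓ 1965:Mon✓ 1966:Tue 1967:Wed 1968:Fri 1969:Sat 1970:Sun✓ 1971:Mon✓ 1972:Wed 1973:Thu 1974:Fri 1975:Sat 1976:Mon✓ …(10 more)… 1987:Sun✓ 1988:Tue 1989:Wed 1990:Thu 1991:Fri 1992:Sun✓ 1993:Mon✓ 1994:Tue 1995:Wed 1996:Fri 1997:Sat 1998:Sun✓ 1999:Mon✓ 2000:Wed 2001:Thu
Years with five Mondays: 1964, 1965, 1970, 1971, 1976, 1981, 1982, 1987, 1992, 1993, 1998, 1999 → 12.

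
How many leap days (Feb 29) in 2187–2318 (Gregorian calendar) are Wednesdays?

Leap years in 2187–2318: 31 of them.
Feb 29 weekday advances by 5 (mod 7) from one leap year to the next four years later (or differs when a century non-leap intervenes).
Leap-day weekdays: 2188:Fri 2192:Wed✓ 2196:Mon 2204:Wed✓ 2208:Mon 2212:Sat 2216:Thu 2220:Tue 2224:Sun 2228:Fri 2232:Wed✓ 2236:Mon 2240:Sat …(5 more)… 2264:Mon 2268:Sat 2272:Thu 2276:Tue 2280:Sun 2284:Fri 2288:Wed✓ 2292:Mon 2296:Sat 2304:Mon 2308:Sat 2312:Thu 2316:Tue
Wednesday: 2192, 2204, 2232, 2260, 2288 → 5.

5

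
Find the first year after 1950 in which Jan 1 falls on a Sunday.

Jan 1 advances by 2 weekdays after a leap year and by 1 after a common year.
1950: Jan 1 is Sunday.
1951: Monday
1952: Tuesday (leap)
1953: Thursday
1954: Friday
1955: Saturday
1956: Sunday (leap)
1956 begins on a Sunday

1956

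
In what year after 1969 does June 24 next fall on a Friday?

1977

From one year to the next, a fixed date's weekday advances by 1, or by 2 when a Feb 29 lies between the two dates.
1969: June 24 is Tuesday.
1970: Wednesday (+1)
1971: Thursday (+1)
1972: Saturday (+2)
1973: Sunday (+1)
1974: Monday (+1)
1975: Tuesday (+1)
1976: Thursday (+2)
1977: Friday (+1)
June 24 falls on a Friday in 1977.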